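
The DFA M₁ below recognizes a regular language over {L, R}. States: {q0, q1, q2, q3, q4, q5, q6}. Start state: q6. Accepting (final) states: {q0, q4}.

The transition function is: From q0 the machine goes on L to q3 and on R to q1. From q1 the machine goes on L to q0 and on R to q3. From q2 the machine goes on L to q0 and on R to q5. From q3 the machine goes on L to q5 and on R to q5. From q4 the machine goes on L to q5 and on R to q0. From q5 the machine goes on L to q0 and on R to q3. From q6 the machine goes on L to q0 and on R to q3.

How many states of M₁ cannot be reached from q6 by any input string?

Starting at q6 and following transitions, the reachable set is {q0, q1, q3, q5, q6}. That leaves q2, q4 unreachable — 2 in total.

2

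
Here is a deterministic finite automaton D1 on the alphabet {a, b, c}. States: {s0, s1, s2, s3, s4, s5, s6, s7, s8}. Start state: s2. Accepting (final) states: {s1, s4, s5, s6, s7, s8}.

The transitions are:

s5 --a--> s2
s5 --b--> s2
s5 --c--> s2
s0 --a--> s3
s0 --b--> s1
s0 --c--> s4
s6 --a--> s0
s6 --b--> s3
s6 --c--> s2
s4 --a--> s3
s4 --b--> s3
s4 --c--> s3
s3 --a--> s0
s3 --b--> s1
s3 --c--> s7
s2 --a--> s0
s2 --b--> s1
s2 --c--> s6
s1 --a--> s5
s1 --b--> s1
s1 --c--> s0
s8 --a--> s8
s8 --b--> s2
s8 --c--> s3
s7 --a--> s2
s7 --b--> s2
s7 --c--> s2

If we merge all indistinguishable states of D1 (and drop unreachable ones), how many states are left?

States {s8} cannot be reached from the start state, so discard them.
P0 = {s1,s4,s5,s6,s7} | {s0,s2,s3}.
Refine {s1,s4,s5,s6,s7} on symbol a: members go to different blocks, giving {s4,s5,s6,s7} and {s1}.
No further refinement is possible. Final partition (3 blocks): {s4,s5,s6,s7} | {s0,s2,s3} | {s1}.

3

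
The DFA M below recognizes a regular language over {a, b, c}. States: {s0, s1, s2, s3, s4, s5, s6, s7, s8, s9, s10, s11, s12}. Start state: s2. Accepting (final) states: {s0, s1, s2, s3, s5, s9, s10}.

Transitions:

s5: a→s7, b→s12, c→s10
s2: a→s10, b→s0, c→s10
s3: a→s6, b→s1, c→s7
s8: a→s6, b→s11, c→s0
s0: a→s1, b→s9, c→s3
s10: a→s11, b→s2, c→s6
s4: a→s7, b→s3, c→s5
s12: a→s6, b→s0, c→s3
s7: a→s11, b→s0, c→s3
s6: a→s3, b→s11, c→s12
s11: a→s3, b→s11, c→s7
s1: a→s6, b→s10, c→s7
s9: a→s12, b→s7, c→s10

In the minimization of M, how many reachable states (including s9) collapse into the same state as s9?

Reachable states from the start: {s0,s1,s2,s3,s6,s7,s9,s10,s11,s12}. Unreachable: {s4,s5,s8} — drop them.
P0 = {s0,s1,s2,s3,s9,s10} | {s6,s7,s11,s12}.
Refine {s0,s1,s2,s3,s9,s10} on symbol a: members go to different blocks, giving {s1,s3,s9,s10} and {s0,s2}.
Split {s1,s3,s9,s10} by δ(·,b) → {s1,s3} and {s9} and {s10}.
On input b, block {s1,s3} splits into {s1} and {s3}.
On input a, block {s6,s7,s11,s12} splits into {s6,s11} and {s7,s12}.
Refine {s0,s2} on symbol a: members go to different blocks, giving {s0} and {s2}.
No further refinement is possible. Final partition (8 blocks): {s1} | {s6,s11} | {s0} | {s9} | {s10} | {s3} | {s7,s12} | {s2}.
The equivalence class containing s9 is {s9}, of size 1.

1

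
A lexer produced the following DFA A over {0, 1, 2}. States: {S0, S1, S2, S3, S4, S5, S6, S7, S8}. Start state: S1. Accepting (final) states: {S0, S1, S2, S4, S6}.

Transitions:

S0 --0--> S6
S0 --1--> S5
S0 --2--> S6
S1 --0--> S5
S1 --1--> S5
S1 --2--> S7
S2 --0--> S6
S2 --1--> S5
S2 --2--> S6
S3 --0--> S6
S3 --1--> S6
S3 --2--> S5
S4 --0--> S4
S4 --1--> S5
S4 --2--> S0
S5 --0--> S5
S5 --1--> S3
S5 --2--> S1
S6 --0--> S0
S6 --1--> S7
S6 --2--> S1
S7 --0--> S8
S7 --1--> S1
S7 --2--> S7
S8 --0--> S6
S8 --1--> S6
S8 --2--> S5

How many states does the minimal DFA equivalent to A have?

Reachable states from the start: {S0,S1,S3,S5,S6,S7,S8}. Unreachable: {S2,S4} — drop them.
P0 = {S0,S1,S6} | {S3,S5,S7,S8}.
On input 0, block {S0,S1,S6} splits into {S0,S6} and {S1}.
Split {S0,S6} by δ(·,2) → {S0} and {S6}.
On input 0, block {S3,S5,S7,S8} splits into {S3,S8} and {S5,S7}.
Split {S5,S7} by δ(·,0) → {S5} and {S7}.
No further refinement is possible. Final partition (6 blocks): {S0} | {S3,S8} | {S1} | {S6} | {S5} | {S7}.

6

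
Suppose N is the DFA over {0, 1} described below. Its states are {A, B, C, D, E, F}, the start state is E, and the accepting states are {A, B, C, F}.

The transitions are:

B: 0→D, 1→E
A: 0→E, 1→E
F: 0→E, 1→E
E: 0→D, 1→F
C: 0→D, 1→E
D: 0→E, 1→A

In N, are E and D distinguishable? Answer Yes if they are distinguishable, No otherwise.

Reachable states from the start: {A,D,E,F}. Unreachable: {B,C} — drop them.
Start with accepting vs non-accepting: {A,F} | {D,E}.
Stable partition: {A,F} | {D,E} — 2 equivalence classes.
E and D lie in the same block of the stable partition, so they are equivalent — no string distinguishes them.

No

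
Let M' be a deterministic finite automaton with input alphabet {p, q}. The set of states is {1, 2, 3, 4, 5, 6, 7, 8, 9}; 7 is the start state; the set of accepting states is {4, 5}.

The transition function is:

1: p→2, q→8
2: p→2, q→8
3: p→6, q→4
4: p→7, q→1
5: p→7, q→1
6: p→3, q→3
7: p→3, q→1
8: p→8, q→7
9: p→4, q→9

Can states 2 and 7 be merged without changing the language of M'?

No

States {5,9} cannot be reached from the start state, so discard them.
Initial partition by acceptance: {4} | {1,2,3,6,7,8}.
On input q, block {1,2,3,6,7,8} splits into {1,2,6,7,8} and {3}.
Refine {1,2,6,7,8} on symbol p: members go to different blocks, giving {1,2,8} and {6,7}.
Split {1,2,8} by δ(·,q) → {1,2} and {8}.
On input q, block {6,7} splits into {6} and {7}.
No further refinement is possible. Final partition (6 blocks): {4} | {1,2} | {3} | {6} | {8} | {7}.
2 and 7 end up in different blocks, so they are distinguishable. For instance, the string 'pq' is accepted from only 7.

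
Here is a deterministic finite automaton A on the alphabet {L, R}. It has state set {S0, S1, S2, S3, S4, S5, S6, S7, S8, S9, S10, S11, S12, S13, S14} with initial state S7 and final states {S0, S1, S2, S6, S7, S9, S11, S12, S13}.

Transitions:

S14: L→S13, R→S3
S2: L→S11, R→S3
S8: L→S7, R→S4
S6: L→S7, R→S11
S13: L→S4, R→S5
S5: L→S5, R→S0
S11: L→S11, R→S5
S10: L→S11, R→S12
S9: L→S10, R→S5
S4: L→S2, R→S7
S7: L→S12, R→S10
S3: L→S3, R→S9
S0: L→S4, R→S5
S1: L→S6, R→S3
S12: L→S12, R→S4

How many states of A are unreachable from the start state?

BFS from S7 reaches {S0, S2, S3, S4, S5, S7, S9, S10, S11, S12}; the 5 state(s) S1, S6, S8, S13, S14 are never visited.

5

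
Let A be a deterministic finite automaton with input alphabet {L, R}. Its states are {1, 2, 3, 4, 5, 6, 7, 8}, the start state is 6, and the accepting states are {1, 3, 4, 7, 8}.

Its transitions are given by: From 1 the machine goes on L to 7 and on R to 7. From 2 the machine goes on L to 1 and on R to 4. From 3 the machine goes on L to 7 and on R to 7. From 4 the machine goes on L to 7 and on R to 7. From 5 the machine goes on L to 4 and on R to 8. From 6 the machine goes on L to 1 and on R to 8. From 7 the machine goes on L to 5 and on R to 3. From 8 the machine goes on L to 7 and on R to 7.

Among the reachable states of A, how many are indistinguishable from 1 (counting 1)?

4

First remove the unreachable states {2}; 7 states remain.
Initial partition by acceptance: {1,3,4,7,8} | {5,6}.
Refine {1,3,4,7,8} on symbol L: members go to different blocks, giving {1,3,4,8} and {7}.
Stable partition: {1,3,4,8} | {5,6} | {7} — 3 equivalence classes.
The equivalence class containing 1 is {1,3,4,8}, of size 4.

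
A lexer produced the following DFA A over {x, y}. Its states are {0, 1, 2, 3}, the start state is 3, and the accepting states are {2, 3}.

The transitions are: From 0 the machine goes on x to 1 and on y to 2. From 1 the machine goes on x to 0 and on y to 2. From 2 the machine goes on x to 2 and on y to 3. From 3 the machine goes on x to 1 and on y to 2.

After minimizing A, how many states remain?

3

All states are reachable from the start state.
P0 = {2,3} | {0,1}.
Split {2,3} by δ(·,x) → {2} and {3}.
No further refinement is possible. Final partition (3 blocks): {2} | {0,1} | {3}.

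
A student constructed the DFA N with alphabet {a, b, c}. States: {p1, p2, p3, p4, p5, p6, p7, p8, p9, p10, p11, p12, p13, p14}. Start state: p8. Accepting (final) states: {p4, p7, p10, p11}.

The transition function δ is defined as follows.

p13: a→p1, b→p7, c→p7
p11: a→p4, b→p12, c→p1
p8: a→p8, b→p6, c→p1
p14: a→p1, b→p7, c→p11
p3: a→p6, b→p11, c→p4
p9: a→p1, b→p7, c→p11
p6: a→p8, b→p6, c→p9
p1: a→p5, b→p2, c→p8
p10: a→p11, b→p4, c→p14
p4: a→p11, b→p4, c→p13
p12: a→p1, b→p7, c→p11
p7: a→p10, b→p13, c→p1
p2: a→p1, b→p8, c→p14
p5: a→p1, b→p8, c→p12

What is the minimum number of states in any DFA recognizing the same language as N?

7

First remove the unreachable states {p3}; 13 states remain.
P0 = {p4,p7,p10,p11} | {p1,p2,p5,p6,p8,p9,p12,p13,p14}.
On input b, block {p4,p7,p10,p11} splits into {p4,p10} and {p7,p11}.
Split {p1,p2,p5,p6,p8,p9,p12,p13,p14} by δ(·,b) → {p1,p2,p5,p6,p8} and {p9,p12,p13,p14}.
Split {p1,p2,p5,p6,p8} by δ(·,c) → {p2,p5,p6} and {p1,p8}.
On input b, block {p2,p5,p6} splits into {p2,p5} and {p6}.
Refine {p1,p8} on symbol a: members go to different blocks, giving {p1} and {p8}.
No further refinement is possible. Final partition (7 blocks): {p4,p10} | {p2,p5} | {p7,p11} | {p9,p12,p13,p14} | {p1} | {p6} | {p8}.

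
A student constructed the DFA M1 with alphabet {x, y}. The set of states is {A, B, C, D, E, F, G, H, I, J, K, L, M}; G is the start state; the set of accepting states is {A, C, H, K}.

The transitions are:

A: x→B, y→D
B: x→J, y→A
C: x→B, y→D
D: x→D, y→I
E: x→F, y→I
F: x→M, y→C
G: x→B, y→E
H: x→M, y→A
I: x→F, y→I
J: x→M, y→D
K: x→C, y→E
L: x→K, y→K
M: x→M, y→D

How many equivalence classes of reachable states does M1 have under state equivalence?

5

States {H,K,L} cannot be reached from the start state, so discard them.
P0 = {A,C} | {B,D,E,F,G,I,J,M}.
Refine {B,D,E,F,G,I,J,M} on symbol y: members go to different blocks, giving {D,E,G,I,J,M} and {B,F}.
Refine {D,E,G,I,J,M} on symbol x: members go to different blocks, giving {D,J,M} and {E,G,I}.
Split {D,J,M} by δ(·,y) → {J,M} and {D}.
No further refinement is possible. Final partition (5 blocks): {A,C} | {J,M} | {B,F} | {E,G,I} | {D}.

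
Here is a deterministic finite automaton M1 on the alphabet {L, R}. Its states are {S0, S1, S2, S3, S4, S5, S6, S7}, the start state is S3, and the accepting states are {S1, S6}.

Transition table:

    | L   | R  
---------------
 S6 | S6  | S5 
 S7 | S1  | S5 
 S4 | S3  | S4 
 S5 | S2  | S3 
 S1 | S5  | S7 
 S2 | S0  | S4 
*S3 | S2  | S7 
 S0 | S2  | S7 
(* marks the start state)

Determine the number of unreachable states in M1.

BFS from S3 reaches {S0, S1, S2, S3, S4, S5, S7}; the 1 state(s) S6 are never visited.

1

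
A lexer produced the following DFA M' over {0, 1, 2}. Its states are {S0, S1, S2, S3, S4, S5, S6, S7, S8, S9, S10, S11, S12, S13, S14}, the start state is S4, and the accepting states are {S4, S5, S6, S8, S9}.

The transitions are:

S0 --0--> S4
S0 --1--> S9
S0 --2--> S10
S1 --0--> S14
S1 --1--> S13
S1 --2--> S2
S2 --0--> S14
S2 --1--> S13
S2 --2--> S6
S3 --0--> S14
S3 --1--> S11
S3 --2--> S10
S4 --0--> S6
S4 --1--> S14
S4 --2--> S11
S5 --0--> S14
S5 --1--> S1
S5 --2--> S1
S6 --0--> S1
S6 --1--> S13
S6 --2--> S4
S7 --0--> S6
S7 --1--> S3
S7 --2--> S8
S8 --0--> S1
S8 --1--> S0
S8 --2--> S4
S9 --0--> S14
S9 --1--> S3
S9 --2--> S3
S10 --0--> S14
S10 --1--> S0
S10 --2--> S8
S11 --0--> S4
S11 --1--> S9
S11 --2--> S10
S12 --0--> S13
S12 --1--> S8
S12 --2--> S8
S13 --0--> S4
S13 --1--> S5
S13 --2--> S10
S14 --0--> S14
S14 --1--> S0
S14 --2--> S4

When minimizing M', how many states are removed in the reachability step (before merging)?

2

Starting at S4 and following transitions, the reachable set is {S0, S1, S2, S3, S4, S5, S6, S8, S9, S10, S11, S13, S14}. That leaves S7, S12 unreachable — 2 in total.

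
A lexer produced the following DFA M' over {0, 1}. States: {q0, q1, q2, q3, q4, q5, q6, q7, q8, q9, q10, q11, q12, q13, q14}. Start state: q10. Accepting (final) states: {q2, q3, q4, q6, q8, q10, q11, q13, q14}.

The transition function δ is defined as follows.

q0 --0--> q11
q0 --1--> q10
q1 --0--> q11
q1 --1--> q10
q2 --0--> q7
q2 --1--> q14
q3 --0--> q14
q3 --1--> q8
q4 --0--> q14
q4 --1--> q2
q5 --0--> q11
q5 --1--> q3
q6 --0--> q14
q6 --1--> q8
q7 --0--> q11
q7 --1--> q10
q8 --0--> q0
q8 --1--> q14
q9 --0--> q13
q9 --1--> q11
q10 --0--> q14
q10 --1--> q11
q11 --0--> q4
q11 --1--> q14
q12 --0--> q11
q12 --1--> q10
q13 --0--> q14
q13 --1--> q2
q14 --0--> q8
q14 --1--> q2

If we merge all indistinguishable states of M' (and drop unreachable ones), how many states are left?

First remove the unreachable states {q1,q3,q5,q6,q9,q12,q13}; 8 states remain.
Start with accepting vs non-accepting: {q2,q4,q8,q10,q11,q14} | {q0,q7}.
Refine {q2,q4,q8,q10,q11,q14} on symbol 0: members go to different blocks, giving {q4,q10,q11,q14} and {q2,q8}.
Refine {q4,q10,q11,q14} on symbol 0: members go to different blocks, giving {q4,q10,q11} and {q14}.
Split {q4,q10,q11} by δ(·,0) → {q4,q10} and {q11}.
On input 1, block {q4,q10} splits into {q4} and {q10}.
Stable partition: {q4} | {q0,q7} | {q2,q8} | {q14} | {q11} | {q10} — 6 equivalence classes.

6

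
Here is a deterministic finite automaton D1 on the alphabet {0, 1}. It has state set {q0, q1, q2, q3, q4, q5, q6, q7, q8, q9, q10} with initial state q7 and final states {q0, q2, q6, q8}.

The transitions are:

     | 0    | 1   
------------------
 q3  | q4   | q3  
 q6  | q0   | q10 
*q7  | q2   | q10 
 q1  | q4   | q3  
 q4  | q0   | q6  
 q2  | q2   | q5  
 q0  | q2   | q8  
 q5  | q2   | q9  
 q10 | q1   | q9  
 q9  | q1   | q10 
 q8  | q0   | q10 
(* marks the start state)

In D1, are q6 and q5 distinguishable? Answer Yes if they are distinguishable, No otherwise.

All states are reachable from the start state.
P0 = {q0,q2,q6,q8} | {q1,q3,q4,q5,q7,q9,q10}.
Refine {q0,q2,q6,q8} on symbol 1: members go to different blocks, giving {q2,q6,q8} and {q0}.
Split {q2,q6,q8} by δ(·,0) → {q6,q8} and {q2}.
On input 0, block {q1,q3,q4,q5,q7,q9,q10} splits into {q1,q3,q9,q10} and {q5,q7} and {q4}.
Refine {q1,q3,q9,q10} on symbol 0: members go to different blocks, giving {q1,q3} and {q9,q10}.
Stable partition: {q6,q8} | {q1,q3} | {q0} | {q2} | {q5,q7} | {q4} | {q9,q10} — 7 equivalence classes.
q6 and q5 end up in different blocks, so they are distinguishable. For instance, the string 'ε' is accepted from only q6.

Yes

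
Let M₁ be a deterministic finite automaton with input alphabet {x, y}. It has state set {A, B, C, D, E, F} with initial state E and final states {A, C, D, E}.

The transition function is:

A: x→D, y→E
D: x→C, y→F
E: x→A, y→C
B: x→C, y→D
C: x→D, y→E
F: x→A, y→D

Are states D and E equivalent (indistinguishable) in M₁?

No

Reachable states from the start: {A,C,D,E,F}. Unreachable: {B} — drop them.
Initial partition by acceptance: {A,C,D,E} | {F}.
Split {A,C,D,E} by δ(·,y) → {A,C,E} and {D}.
Split {A,C,E} by δ(·,x) → {A,C} and {E}.
Stable partition: {A,C} | {F} | {D} | {E} — 4 equivalence classes.
D and E end up in different blocks, so they are distinguishable. For instance, the string 'y' is accepted from only E.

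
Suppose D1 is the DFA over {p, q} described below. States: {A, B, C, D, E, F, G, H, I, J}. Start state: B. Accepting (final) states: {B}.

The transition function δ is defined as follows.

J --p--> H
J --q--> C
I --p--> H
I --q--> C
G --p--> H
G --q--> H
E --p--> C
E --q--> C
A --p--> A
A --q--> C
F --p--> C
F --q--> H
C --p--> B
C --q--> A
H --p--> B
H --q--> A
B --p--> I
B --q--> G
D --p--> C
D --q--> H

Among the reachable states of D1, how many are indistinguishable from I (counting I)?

2

Reachable states from the start: {A,B,C,G,H,I}. Unreachable: {D,E,F,J} — drop them.
Initial partition by acceptance: {B} | {A,C,G,H,I}.
Refine {A,C,G,H,I} on symbol p: members go to different blocks, giving {A,G,I} and {C,H}.
Split {A,G,I} by δ(·,p) → {G,I} and {A}.
Stable partition: {B} | {G,I} | {C,H} | {A} — 4 equivalence classes.
The equivalence class containing I is {G,I}, of size 2.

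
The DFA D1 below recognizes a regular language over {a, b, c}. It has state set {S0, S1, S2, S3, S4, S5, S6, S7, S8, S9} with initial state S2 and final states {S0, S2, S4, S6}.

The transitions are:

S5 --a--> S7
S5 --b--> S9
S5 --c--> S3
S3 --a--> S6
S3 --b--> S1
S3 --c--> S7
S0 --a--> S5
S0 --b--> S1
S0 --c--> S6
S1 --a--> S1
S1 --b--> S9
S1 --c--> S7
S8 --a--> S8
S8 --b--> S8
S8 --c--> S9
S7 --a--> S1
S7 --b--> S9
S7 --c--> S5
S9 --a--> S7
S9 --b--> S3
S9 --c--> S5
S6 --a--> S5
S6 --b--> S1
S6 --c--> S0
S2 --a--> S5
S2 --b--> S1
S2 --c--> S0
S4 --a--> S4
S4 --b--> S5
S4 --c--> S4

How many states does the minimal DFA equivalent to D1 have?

6

Reachable states from the start: {S0,S1,S2,S3,S5,S6,S7,S9}. Unreachable: {S4,S8} — drop them.
Start with accepting vs non-accepting: {S0,S2,S6} | {S1,S3,S5,S7,S9}.
Split {S1,S3,S5,S7,S9} by δ(·,a) → {S1,S5,S7,S9} and {S3}.
Split {S1,S5,S7,S9} by δ(·,b) → {S1,S5,S7} and {S9}.
Refine {S1,S5,S7} on symbol c: members go to different blocks, giving {S1,S7} and {S5}.
On input c, block {S1,S7} splits into {S1} and {S7}.
The partition is now stable with 6 blocks: {S0,S2,S6} | {S1} | {S3} | {S9} | {S5} | {S7}.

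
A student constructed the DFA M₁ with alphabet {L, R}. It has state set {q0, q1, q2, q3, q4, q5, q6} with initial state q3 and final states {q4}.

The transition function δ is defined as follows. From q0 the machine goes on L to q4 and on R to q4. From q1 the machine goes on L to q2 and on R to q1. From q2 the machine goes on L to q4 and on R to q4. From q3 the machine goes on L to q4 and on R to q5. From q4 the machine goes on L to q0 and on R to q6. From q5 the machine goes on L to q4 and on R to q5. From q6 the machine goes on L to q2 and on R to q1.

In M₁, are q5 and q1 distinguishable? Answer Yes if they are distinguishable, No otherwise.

Yes

P0 = {q4} | {q0,q1,q2,q3,q5,q6}.
Refine {q0,q1,q2,q3,q5,q6} on symbol L: members go to different blocks, giving {q0,q2,q3,q5} and {q1,q6}.
Refine {q0,q2,q3,q5} on symbol R: members go to different blocks, giving {q0,q2} and {q3,q5}.
The partition is now stable with 4 blocks: {q4} | {q0,q2} | {q1,q6} | {q3,q5}.
q5 and q1 end up in different blocks, so they are distinguishable. For instance, the string 'L' is accepted from only q5.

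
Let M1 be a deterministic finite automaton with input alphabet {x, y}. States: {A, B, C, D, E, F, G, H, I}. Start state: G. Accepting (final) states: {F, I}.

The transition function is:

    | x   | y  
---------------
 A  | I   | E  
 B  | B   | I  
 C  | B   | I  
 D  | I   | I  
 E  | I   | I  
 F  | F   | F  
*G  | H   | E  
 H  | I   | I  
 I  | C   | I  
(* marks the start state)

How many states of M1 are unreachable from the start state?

3

No path from G leads to A, D, F; the other 6 states are all reachable.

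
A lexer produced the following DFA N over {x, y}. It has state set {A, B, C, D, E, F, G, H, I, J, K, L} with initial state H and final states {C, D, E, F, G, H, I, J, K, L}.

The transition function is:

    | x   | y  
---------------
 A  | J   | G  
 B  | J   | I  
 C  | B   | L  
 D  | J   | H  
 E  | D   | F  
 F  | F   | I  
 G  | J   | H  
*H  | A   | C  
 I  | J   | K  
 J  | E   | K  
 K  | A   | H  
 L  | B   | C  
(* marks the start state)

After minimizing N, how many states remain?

All states are reachable from the start state.
Start with accepting vs non-accepting: {C,D,E,F,G,H,I,J,K,L} | {A,B}.
Refine {C,D,E,F,G,H,I,J,K,L} on symbol x: members go to different blocks, giving {D,E,F,G,I,J} and {C,H,K,L}.
Split {D,E,F,G,I,J} by δ(·,y) → {D,G,I,J} and {E,F}.
Refine {D,G,I,J} on symbol x: members go to different blocks, giving {D,G,I} and {J}.
Split {E,F} by δ(·,x) → {E} and {F}.
Stable partition: {D,G,I} | {A,B} | {C,H,K,L} | {E} | {J} | {F} — 6 equivalence classes.

6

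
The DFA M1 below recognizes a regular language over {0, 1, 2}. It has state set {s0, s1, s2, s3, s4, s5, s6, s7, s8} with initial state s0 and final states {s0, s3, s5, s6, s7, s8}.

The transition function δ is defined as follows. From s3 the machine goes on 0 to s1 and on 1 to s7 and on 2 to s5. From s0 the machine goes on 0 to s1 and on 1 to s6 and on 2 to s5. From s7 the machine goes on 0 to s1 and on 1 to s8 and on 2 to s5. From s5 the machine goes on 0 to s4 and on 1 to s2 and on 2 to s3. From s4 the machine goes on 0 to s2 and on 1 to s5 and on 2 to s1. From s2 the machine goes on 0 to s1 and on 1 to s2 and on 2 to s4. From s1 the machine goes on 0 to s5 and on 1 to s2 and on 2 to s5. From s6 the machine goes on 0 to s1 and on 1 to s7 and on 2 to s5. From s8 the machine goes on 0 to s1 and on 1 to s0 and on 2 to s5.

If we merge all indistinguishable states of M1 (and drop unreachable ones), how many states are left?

5

Start with accepting vs non-accepting: {s0,s3,s5,s6,s7,s8} | {s1,s2,s4}.
Refine {s0,s3,s5,s6,s7,s8} on symbol 1: members go to different blocks, giving {s0,s3,s6,s7,s8} and {s5}.
Split {s1,s2,s4} by δ(·,0) → {s2,s4} and {s1}.
On input 0, block {s2,s4} splits into {s2} and {s4}.
Stable partition: {s0,s3,s6,s7,s8} | {s2} | {s5} | {s1} | {s4} — 5 equivalence classes.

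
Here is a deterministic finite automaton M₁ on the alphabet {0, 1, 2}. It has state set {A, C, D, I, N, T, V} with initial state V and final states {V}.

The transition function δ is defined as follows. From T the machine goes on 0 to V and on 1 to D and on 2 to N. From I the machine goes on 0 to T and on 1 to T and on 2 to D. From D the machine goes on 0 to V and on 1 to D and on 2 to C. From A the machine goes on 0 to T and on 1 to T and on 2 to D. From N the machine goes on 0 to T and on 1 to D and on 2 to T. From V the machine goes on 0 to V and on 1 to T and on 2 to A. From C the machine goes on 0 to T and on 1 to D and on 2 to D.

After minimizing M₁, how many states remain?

3

States {I} cannot be reached from the start state, so discard them.
Start with accepting vs non-accepting: {V} | {A,C,D,N,T}.
Split {A,C,D,N,T} by δ(·,0) → {A,C,N} and {D,T}.
No further refinement is possible. Final partition (3 blocks): {V} | {A,C,N} | {D,T}.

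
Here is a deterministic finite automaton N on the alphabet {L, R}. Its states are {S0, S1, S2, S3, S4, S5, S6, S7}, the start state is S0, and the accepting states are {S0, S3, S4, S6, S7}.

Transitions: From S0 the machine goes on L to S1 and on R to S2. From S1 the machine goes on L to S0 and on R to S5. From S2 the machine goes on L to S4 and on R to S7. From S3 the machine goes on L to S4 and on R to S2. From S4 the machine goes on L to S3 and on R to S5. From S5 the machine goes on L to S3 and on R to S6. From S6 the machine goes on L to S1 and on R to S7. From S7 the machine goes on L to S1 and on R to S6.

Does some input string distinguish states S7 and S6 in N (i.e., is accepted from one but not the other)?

No

P0 = {S0,S3,S4,S6,S7} | {S1,S2,S5}.
Split {S0,S3,S4,S6,S7} by δ(·,L) → {S0,S6,S7} and {S3,S4}.
On input R, block {S0,S6,S7} splits into {S6,S7} and {S0}.
Refine {S1,S2,S5} on symbol L: members go to different blocks, giving {S2,S5} and {S1}.
No further refinement is possible. Final partition (5 blocks): {S6,S7} | {S2,S5} | {S3,S4} | {S0} | {S1}.
S7 and S6 lie in the same block of the stable partition, so they are equivalent — no string distinguishes them.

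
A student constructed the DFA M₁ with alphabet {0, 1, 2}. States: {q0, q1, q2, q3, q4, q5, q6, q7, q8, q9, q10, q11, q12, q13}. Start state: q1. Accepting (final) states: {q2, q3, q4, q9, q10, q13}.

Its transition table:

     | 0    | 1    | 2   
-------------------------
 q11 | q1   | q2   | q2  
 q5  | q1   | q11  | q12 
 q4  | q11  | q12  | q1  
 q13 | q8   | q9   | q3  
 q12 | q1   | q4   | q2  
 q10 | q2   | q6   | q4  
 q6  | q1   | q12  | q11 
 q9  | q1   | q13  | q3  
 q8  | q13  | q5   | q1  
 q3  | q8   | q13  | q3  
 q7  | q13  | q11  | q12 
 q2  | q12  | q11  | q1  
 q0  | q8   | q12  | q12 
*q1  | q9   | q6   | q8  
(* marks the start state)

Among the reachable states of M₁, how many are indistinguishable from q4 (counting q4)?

Reachable states from the start: {q1,q2,q3,q4,q5,q6,q8,q9,q11,q12,q13}. Unreachable: {q0,q7,q10} — drop them.
Initial partition by acceptance: {q2,q3,q4,q9,q13} | {q1,q5,q6,q8,q11,q12}.
On input 1, block {q2,q3,q4,q9,q13} splits into {q3,q9,q13} and {q2,q4}.
On input 0, block {q1,q5,q6,q8,q11,q12} splits into {q5,q6,q11,q12} and {q1,q8}.
Split {q5,q6,q11,q12} by δ(·,1) → {q5,q6} and {q11,q12}.
Stable partition: {q3,q9,q13} | {q5,q6} | {q2,q4} | {q1,q8} | {q11,q12} — 5 equivalence classes.
The equivalence class containing q4 is {q2,q4}, of size 2.

2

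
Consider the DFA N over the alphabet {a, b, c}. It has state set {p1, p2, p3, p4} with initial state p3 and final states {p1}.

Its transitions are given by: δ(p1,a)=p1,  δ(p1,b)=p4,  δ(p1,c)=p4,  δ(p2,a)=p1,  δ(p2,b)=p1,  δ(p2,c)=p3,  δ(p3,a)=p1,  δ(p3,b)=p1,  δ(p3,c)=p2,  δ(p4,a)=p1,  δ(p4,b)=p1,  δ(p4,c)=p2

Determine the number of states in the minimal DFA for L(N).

2

Every state is reachable, so we keep all 4.
Start with accepting vs non-accepting: {p1} | {p2,p3,p4}.
No further refinement is possible. Final partition (2 blocks): {p1} | {p2,p3,p4}.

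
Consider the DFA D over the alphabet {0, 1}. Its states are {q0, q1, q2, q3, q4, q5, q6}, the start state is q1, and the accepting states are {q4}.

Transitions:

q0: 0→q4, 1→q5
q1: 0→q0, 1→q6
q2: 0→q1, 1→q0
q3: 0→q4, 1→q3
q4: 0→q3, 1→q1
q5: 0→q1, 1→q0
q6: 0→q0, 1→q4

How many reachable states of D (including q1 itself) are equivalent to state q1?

1

First remove the unreachable states {q2}; 6 states remain.
P0 = {q4} | {q0,q1,q3,q5,q6}.
Split {q0,q1,q3,q5,q6} by δ(·,0) → {q1,q5,q6} and {q0,q3}.
Refine {q1,q5,q6} on symbol 0: members go to different blocks, giving {q1,q6} and {q5}.
Refine {q1,q6} on symbol 1: members go to different blocks, giving {q1} and {q6}.
On input 1, block {q0,q3} splits into {q0} and {q3}.
Stable partition: {q4} | {q1} | {q0} | {q5} | {q6} | {q3} — 6 equivalence classes.
The equivalence class containing q1 is {q1}, of size 1.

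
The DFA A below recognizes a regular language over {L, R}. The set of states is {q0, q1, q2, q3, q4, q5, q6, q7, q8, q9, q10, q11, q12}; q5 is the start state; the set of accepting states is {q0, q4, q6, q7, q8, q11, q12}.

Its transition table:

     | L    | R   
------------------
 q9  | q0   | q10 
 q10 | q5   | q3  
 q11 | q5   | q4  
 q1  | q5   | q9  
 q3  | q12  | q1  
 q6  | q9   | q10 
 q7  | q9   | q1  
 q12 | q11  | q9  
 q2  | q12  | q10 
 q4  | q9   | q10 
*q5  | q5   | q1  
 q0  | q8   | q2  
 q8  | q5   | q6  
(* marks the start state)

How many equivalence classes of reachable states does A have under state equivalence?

6

Reachable states from the start: {q0,q1,q2,q3,q4,q5,q6,q8,q9,q10,q11,q12}. Unreachable: {q7} — drop them.
Initial partition by acceptance: {q0,q4,q6,q8,q11,q12} | {q1,q2,q3,q5,q9,q10}.
On input L, block {q0,q4,q6,q8,q11,q12} splits into {q4,q6,q8,q11} and {q0,q12}.
On input R, block {q4,q6,q8,q11} splits into {q4,q6} and {q8,q11}.
On input L, block {q1,q2,q3,q5,q9,q10} splits into {q1,q5,q10} and {q2,q3,q9}.
Split {q1,q5,q10} by δ(·,R) → {q1,q10} and {q5}.
No further refinement is possible. Final partition (6 blocks): {q4,q6} | {q1,q10} | {q0,q12} | {q8,q11} | {q2,q3,q9} | {q5}.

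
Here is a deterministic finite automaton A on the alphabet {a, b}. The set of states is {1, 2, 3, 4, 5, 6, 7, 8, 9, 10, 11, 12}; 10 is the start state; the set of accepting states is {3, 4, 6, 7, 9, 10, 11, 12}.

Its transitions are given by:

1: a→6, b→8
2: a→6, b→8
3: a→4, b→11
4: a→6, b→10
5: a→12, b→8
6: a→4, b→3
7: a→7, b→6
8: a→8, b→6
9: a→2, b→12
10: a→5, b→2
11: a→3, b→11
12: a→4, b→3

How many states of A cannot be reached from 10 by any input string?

BFS from 10 reaches {2, 3, 4, 5, 6, 8, 10, 11, 12}; the 3 state(s) 1, 7, 9 are never visited.

3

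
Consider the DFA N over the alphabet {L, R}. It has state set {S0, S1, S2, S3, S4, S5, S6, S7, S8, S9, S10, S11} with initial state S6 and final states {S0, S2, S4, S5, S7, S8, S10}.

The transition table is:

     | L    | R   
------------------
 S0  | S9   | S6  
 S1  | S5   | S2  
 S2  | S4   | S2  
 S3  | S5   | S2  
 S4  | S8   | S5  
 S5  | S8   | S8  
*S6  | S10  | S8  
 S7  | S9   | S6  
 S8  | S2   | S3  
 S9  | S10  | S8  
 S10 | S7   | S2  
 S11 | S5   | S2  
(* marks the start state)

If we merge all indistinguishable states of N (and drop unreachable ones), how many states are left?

Reachable states from the start: {S2,S3,S4,S5,S6,S7,S8,S9,S10}. Unreachable: {S0,S1,S11} — drop them.
P0 = {S2,S4,S5,S7,S8,S10} | {S3,S6,S9}.
On input L, block {S2,S4,S5,S7,S8,S10} splits into {S2,S4,S5,S8,S10} and {S7}.
Split {S2,S4,S5,S8,S10} by δ(·,L) → {S2,S4,S5,S8} and {S10}.
Refine {S2,S4,S5,S8} on symbol R: members go to different blocks, giving {S2,S4,S5} and {S8}.
Split {S2,S4,S5} by δ(·,L) → {S4,S5} and {S2}.
Refine {S4,S5} on symbol R: members go to different blocks, giving {S4} and {S5}.
On input L, block {S3,S6,S9} splits into {S6,S9} and {S3}.
No further refinement is possible. Final partition (8 blocks): {S4} | {S6,S9} | {S7} | {S10} | {S8} | {S2} | {S5} | {S3}.

8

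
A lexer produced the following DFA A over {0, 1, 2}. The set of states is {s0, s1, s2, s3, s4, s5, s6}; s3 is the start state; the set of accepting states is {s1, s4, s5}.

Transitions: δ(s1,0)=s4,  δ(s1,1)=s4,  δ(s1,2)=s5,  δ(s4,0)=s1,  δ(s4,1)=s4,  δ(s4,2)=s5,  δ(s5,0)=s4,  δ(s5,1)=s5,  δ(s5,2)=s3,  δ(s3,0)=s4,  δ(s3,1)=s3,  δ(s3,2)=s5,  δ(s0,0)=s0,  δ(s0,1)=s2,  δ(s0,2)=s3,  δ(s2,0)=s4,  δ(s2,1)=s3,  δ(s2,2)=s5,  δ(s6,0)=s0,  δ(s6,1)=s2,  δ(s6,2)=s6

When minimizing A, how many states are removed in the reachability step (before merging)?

BFS from s3 reaches {s1, s3, s4, s5}; the 3 state(s) s0, s2, s6 are never visited.

3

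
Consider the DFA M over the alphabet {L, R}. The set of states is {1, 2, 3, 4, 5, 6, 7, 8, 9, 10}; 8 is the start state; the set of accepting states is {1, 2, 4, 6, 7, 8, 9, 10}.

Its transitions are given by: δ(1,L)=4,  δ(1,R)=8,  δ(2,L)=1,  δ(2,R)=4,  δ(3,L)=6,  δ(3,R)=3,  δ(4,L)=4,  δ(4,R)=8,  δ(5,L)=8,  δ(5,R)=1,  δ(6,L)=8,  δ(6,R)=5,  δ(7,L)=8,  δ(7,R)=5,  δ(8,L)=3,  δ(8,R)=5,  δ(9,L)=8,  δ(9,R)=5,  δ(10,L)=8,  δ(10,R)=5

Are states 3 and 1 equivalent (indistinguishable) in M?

No

First remove the unreachable states {2,7,9,10}; 6 states remain.
Start with accepting vs non-accepting: {1,4,6,8} | {3,5}.
Refine {1,4,6,8} on symbol L: members go to different blocks, giving {1,4,6} and {8}.
Split {1,4,6} by δ(·,L) → {1,4} and {6}.
Split {3,5} by δ(·,L) → {3} and {5}.
Stable partition: {1,4} | {3} | {8} | {6} | {5} — 5 equivalence classes.
3 and 1 end up in different blocks, so they are distinguishable. For instance, the string 'ε' is accepted from only 1.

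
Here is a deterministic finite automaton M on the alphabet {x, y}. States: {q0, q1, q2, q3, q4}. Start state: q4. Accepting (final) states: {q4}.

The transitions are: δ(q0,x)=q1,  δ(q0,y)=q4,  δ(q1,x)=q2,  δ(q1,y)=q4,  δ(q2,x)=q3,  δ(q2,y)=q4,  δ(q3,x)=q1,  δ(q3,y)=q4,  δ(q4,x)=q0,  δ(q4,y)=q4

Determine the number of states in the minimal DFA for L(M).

2

Every state is reachable, so we keep all 5.
Start with accepting vs non-accepting: {q4} | {q0,q1,q2,q3}.
No further refinement is possible. Final partition (2 blocks): {q4} | {q0,q1,q2,q3}.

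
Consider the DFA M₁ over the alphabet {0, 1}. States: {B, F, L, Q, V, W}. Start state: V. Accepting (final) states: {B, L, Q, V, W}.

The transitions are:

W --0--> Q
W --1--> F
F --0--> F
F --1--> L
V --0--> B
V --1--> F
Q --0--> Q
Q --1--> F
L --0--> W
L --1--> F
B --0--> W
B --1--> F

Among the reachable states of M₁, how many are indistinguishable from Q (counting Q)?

5

Every state is reachable, so we keep all 6.
Start with accepting vs non-accepting: {B,L,Q,V,W} | {F}.
No further refinement is possible. Final partition (2 blocks): {B,L,Q,V,W} | {F}.
State Q belongs to the block {B,L,Q,V,W}, which has 5 states.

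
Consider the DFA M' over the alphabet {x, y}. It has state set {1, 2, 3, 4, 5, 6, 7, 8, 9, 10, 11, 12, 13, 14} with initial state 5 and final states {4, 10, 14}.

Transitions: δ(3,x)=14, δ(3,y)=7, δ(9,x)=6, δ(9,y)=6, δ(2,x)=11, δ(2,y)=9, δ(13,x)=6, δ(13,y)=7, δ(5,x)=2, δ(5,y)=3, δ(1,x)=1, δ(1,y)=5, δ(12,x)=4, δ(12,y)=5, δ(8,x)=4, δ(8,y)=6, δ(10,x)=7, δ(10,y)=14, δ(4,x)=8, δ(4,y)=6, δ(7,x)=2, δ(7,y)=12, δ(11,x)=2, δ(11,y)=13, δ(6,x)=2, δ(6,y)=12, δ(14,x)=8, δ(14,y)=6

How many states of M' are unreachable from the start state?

Starting at 5 and following transitions, the reachable set is {2, 3, 4, 5, 6, 7, 8, 9, 11, 12, 13, 14}. That leaves 1, 10 unreachable — 2 in total.

2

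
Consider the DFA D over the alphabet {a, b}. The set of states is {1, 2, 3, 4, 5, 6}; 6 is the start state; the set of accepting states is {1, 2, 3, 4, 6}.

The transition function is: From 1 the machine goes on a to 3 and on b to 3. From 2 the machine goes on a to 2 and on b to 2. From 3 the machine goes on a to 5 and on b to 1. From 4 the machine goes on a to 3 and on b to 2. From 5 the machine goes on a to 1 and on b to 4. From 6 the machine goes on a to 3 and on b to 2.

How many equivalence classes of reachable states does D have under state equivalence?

P0 = {1,2,3,4,6} | {5}.
Split {1,2,3,4,6} by δ(·,a) → {1,2,4,6} and {3}.
On input a, block {1,2,4,6} splits into {1,4,6} and {2}.
Split {1,4,6} by δ(·,b) → {4,6} and {1}.
The partition is now stable with 5 blocks: {4,6} | {5} | {3} | {2} | {1}.

5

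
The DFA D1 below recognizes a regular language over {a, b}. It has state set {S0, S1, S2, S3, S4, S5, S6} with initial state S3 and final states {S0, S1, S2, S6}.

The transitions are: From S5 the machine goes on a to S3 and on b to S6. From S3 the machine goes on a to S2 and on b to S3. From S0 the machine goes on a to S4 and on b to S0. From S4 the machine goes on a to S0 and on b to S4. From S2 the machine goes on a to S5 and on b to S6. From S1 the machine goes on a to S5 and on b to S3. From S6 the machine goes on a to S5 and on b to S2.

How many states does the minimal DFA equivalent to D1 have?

3

States {S0,S1,S4} cannot be reached from the start state, so discard them.
Initial partition by acceptance: {S2,S6} | {S3,S5}.
Split {S3,S5} by δ(·,a) → {S3} and {S5}.
No further refinement is possible. Final partition (3 blocks): {S2,S6} | {S3} | {S5}.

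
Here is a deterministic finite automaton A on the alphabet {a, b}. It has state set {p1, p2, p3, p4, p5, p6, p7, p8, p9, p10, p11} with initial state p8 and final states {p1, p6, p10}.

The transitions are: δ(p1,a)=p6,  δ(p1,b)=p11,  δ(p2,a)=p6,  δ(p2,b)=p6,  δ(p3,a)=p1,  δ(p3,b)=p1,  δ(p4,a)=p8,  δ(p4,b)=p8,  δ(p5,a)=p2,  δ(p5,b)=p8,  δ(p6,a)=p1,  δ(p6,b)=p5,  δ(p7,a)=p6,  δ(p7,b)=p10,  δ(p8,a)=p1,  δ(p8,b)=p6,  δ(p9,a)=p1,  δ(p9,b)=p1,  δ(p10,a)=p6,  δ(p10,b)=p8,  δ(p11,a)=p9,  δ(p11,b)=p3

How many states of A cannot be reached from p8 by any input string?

3

Starting at p8 and following transitions, the reachable set is {p1, p2, p3, p5, p6, p8, p9, p11}. That leaves p4, p7, p10 unreachable — 3 in total.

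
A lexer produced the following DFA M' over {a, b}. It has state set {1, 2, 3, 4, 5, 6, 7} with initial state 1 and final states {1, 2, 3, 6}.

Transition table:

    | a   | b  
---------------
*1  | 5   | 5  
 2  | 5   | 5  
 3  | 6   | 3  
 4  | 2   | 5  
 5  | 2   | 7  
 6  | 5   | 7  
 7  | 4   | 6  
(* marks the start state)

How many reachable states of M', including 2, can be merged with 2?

2

Reachable states from the start: {1,2,4,5,6,7}. Unreachable: {3} — drop them.
Start with accepting vs non-accepting: {1,2,6} | {4,5,7}.
On input a, block {4,5,7} splits into {4,5} and {7}.
Refine {1,2,6} on symbol b: members go to different blocks, giving {1,2} and {6}.
Refine {4,5} on symbol b: members go to different blocks, giving {4} and {5}.
No further refinement is possible. Final partition (5 blocks): {1,2} | {4} | {7} | {6} | {5}.
State 2 belongs to the block {1,2}, which has 2 states.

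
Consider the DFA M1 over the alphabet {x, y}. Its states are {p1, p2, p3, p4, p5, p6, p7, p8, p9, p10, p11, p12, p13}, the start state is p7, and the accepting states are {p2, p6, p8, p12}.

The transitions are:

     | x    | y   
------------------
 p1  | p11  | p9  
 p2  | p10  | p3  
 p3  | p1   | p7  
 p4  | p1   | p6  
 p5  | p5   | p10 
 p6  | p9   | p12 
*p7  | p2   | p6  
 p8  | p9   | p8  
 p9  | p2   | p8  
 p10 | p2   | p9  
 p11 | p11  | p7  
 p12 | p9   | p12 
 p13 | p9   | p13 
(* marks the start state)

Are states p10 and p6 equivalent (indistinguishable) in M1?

States {p4,p5,p13} cannot be reached from the start state, so discard them.
Initial partition by acceptance: {p2,p6,p8,p12} | {p1,p3,p7,p9,p10,p11}.
On input y, block {p2,p6,p8,p12} splits into {p6,p8,p12} and {p2}.
Refine {p1,p3,p7,p9,p10,p11} on symbol x: members go to different blocks, giving {p1,p3,p11} and {p7,p9,p10}.
Refine {p7,p9,p10} on symbol y: members go to different blocks, giving {p7,p9} and {p10}.
No further refinement is possible. Final partition (5 blocks): {p6,p8,p12} | {p1,p3,p11} | {p2} | {p7,p9} | {p10}.
p10 and p6 end up in different blocks, so they are distinguishable. For instance, the string 'ε' is accepted from only p6.

No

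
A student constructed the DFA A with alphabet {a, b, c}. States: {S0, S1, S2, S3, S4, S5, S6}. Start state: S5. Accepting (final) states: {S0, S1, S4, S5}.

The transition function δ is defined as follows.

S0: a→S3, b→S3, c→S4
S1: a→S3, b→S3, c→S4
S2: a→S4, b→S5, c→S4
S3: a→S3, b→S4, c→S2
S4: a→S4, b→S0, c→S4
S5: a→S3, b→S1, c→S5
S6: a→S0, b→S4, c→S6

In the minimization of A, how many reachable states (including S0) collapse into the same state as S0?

States {S6} cannot be reached from the start state, so discard them.
P0 = {S0,S1,S4,S5} | {S2,S3}.
Split {S0,S1,S4,S5} by δ(·,a) → {S0,S1,S5} and {S4}.
On input b, block {S0,S1,S5} splits into {S0,S1} and {S5}.
Refine {S2,S3} on symbol a: members go to different blocks, giving {S2} and {S3}.
Stable partition: {S0,S1} | {S2} | {S4} | {S5} | {S3} — 5 equivalence classes.
State S0 belongs to the block {S0,S1}, which has 2 states.

2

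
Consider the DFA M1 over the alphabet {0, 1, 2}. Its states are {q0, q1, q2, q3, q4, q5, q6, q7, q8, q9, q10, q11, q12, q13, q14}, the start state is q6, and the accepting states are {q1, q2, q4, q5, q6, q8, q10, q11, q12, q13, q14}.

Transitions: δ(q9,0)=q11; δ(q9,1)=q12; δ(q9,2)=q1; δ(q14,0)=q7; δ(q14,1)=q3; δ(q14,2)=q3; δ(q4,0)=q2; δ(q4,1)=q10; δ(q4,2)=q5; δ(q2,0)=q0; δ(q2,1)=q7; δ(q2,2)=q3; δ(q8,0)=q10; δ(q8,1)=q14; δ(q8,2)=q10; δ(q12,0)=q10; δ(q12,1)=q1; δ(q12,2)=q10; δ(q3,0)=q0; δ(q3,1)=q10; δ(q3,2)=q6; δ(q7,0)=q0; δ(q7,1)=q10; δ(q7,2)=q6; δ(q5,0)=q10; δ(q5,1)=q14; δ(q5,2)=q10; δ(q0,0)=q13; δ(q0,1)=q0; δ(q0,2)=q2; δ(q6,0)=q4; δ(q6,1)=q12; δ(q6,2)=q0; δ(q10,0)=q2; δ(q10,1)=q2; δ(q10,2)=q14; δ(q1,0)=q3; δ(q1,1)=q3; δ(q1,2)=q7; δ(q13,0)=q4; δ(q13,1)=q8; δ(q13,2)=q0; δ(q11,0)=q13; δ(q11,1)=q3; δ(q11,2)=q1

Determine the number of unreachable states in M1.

2

Starting at q6 and following transitions, the reachable set is {q0, q1, q2, q3, q4, q5, q6, q7, q8, q10, q12, q13, q14}. That leaves q9, q11 unreachable — 2 in total.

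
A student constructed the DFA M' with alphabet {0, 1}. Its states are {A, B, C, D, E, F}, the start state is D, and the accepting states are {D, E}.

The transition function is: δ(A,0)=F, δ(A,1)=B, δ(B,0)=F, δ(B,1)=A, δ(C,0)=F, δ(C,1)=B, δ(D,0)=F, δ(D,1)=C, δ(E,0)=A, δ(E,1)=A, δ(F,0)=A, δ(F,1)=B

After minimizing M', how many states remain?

2

States {E} cannot be reached from the start state, so discard them.
Initial partition by acceptance: {D} | {A,B,C,F}.
Stable partition: {D} | {A,B,C,F} — 2 equivalence classes.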